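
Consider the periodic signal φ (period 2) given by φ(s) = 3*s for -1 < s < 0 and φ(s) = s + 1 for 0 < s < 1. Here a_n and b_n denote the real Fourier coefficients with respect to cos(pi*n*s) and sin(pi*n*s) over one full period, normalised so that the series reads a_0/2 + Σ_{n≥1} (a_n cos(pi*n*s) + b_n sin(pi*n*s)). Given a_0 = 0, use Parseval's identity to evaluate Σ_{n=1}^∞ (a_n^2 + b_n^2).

16/3

Parseval: a_0^2/2 + Σ_{n≥1} (a_n^2+b_n^2) = ∫_{-1}^{1} φ(s)^2 ds = 16/3.
Subtract a_0^2/2 = 0: Σ (a_n^2+b_n^2) = 16/3.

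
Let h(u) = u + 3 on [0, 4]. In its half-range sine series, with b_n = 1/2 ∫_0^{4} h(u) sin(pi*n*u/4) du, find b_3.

b_3 = 1/2 ∫_0^{4} (u + 3) sin(3*pi*u/4) du.
Integrating by parts (boundary term plus one more integral), an antiderivative of (u + 3) sin(3*pi*u/4) is -4*u*cos(3*pi*u/4)/(3*pi) + 16*sin(3*pi*u/4)/(9*pi**2) - 4*cos(3*pi*u/4)/pi; evaluating from 0 to 4: ∫_{0}^{4} (u + 3) sin(3*pi*u/4) du = (28/(3*pi)) - (-4/pi) = 40/(3*pi).
Hence b_3 = (1/2)·(40/(3*pi)) = 20/(3*pi).

20/(3*pi)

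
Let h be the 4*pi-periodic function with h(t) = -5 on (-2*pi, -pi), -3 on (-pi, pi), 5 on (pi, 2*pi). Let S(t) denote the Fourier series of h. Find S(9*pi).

t = 9*pi differs from t = pi by 2 full period(s), and the series is 4*pi-periodic.
At t = pi the one-sided limits are h(pi^-) = -3 and h(pi^+) = 5.
By Dirichlet's theorem the series converges to their average, [(-3) + (5)]/2 = 1.

1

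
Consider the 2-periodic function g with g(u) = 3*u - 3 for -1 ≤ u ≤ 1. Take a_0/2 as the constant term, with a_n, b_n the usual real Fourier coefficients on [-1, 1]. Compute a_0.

a_0 = ∫_{-1}^{1} g(u) du = -6.

-6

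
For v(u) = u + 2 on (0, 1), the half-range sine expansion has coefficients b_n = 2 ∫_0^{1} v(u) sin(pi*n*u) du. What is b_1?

10/pi

b_1 = 2 ∫_0^{1} (u + 2) sin(pi*u) du.
Integrating by parts (boundary term plus one more integral), an antiderivative of (u + 2) sin(pi*u) is -u*cos(pi*u)/pi + sin(pi*u)/pi**2 - 2*cos(pi*u)/pi; evaluating from 0 to 1: ∫_{0}^{1} (u + 2) sin(pi*u) du = (3/pi) - (-2/pi) = 5/pi.
Hence b_1 = 2·(5/pi) = 10/pi.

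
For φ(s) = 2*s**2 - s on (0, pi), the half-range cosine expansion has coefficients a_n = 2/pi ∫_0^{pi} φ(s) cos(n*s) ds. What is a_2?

a_2 = 2/pi ∫_0^{pi} (2*s**2 - s) cos(2*s) ds.
Integrating by parts twice (tabular method), an antiderivative of (2*s**2 - s) cos(2*s) is s**2*sin(2*s) - s*sin(2*s)/2 + s*cos(2*s) - sin(2*s)/2 - cos(2*s)/4; evaluating from 0 to pi: ∫_{0}^{pi} (2*s**2 - s) cos(2*s) ds = (-1/4 + pi) - (-1/4) = pi.
Hence a_2 = (2/pi)·(pi) = 2.

2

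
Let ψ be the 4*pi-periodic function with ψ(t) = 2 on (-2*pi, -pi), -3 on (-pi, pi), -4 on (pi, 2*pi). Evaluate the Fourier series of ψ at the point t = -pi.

At t = -pi the one-sided limits are ψ(-pi^-) = 2 and ψ(-pi^+) = -3.
By Dirichlet's theorem the series converges to their average, [(2) + (-3)]/2 = -1/2.

-1/2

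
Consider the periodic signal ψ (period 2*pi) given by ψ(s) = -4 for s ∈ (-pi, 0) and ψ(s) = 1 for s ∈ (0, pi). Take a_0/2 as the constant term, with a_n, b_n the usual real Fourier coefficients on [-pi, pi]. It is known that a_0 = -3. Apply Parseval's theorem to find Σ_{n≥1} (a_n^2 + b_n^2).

Parseval: a_0^2/2 + Σ_{n≥1} (a_n^2+b_n^2) = 1/pi ∫_{-pi}^{pi} ψ(s)^2 ds = 17.
Subtract a_0^2/2 = 9/2: Σ (a_n^2+b_n^2) = 25/2.

25/2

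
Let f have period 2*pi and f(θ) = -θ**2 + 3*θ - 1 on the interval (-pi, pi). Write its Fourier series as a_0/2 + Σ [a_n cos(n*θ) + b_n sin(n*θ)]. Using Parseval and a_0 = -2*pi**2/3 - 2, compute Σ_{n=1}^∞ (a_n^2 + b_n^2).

Parseval: a_0^2/2 + Σ_{n≥1} (a_n^2+b_n^2) = 1/pi ∫_{-pi}^{pi} f(θ)^2 dθ = 2 + 2*pi**4/5 + 22*pi**2/3.
Subtract a_0^2/2 = 2*(3 + pi**2)**2/9: Σ (a_n^2+b_n^2) = pi**2*(8*pi**2/45 + 6).

pi**2*(8*pi**2/45 + 6)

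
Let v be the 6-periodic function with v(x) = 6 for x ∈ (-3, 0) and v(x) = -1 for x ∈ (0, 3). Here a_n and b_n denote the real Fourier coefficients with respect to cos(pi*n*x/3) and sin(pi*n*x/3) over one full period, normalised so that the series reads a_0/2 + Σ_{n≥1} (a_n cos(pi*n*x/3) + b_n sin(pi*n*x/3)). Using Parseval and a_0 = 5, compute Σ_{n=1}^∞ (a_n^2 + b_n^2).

Parseval: a_0^2/2 + Σ_{n≥1} (a_n^2+b_n^2) = 1/3 ∫_{-3}^{3} v(x)^2 dx = 37.
Subtract a_0^2/2 = 25/2: Σ (a_n^2+b_n^2) = 49/2.

49/2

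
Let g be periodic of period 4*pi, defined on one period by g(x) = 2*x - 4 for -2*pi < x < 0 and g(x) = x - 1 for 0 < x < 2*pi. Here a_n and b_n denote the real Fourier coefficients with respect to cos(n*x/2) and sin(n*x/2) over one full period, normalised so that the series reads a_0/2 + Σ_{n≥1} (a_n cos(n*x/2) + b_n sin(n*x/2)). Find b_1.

6/pi + 6

b_1 = (1/(2*pi)) ∫_{-2*pi}^{2*pi} g(x) sin(x/2) dx.
Split the integral at the breakpoints.
Integrating by parts (boundary term plus one more integral), an antiderivative of (2*x - 4) sin(x/2) is -4*x*cos(x/2) + 8*sin(x/2) + 8*cos(x/2); evaluating from -2*pi to 0: ∫_{-2*pi}^{0} (2*x - 4) sin(x/2) dx = (8) - (-8*pi - 8) = 16 + 8*pi.
Integrating by parts (boundary term plus one more integral), an antiderivative of (x - 1) sin(x/2) is -2*x*cos(x/2) + 4*sin(x/2) + 2*cos(x/2); evaluating from 0 to 2*pi: ∫_{0}^{2*pi} (x - 1) sin(x/2) dx = (-2 + 4*pi) - (2) = -4 + 4*pi.
Summing the pieces and multiplying by (1/(2*pi)) gives b_1 = 6/pi + 6.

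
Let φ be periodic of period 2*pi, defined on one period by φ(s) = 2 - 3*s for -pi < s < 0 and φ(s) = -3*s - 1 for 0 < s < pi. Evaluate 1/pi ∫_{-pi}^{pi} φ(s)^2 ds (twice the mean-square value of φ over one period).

1/pi ∫_{-pi}^{pi} φ(s)^2 ds = 1/pi · (pi*(5 + 9*pi + 6*pi**2)) = 5 + 9*pi + 6*pi**2.

5 + 9*pi + 6*pi**2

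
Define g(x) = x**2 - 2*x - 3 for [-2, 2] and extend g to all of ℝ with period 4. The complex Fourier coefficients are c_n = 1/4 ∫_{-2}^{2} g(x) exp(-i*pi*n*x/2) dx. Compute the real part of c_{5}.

-8/(25*pi**2)

Since g is real-valued, Re(c_{5}) = 1/4 ∫_{-2}^{2} g(x) cos(5*pi*x/2) dx = a_{5}/2.
Integrating by parts twice (tabular method), an antiderivative of (x**2 - 2*x - 3) cos(5*pi*x/2) is 2*x**2*sin(5*pi*x/2)/(5*pi) - 4*x*sin(5*pi*x/2)/(5*pi) + 8*x*cos(5*pi*x/2)/(25*pi**2) - 6*sin(5*pi*x/2)/(5*pi) - 16*sin(5*pi*x/2)/(125*pi**3) - 8*cos(5*pi*x/2)/(25*pi**2); evaluating from -2 to 2: ∫_{-2}^{2} (x**2 - 2*x - 3) cos(5*pi*x/2) dx = (-8/(25*pi**2)) - (24/(25*pi**2)) = -32/(25*pi**2).
Hence Re(c_{5}) = (1/4)·(-32/(25*pi**2)) = -8/(25*pi**2).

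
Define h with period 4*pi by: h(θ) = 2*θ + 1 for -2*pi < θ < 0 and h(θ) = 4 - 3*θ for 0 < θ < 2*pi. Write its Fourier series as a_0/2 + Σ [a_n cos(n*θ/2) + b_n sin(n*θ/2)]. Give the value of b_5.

2*(3 - pi)/(5*pi)

b_5 = (1/(2*pi)) ∫_{-2*pi}^{2*pi} h(θ) sin(5*θ/2) dθ.
Split the integral at the breakpoints.
Integrating by parts (boundary term plus one more integral), an antiderivative of (2*θ + 1) sin(5*θ/2) is -4*θ*cos(5*θ/2)/5 + 8*sin(5*θ/2)/25 - 2*cos(5*θ/2)/5; evaluating from -2*pi to 0: ∫_{-2*pi}^{0} (2*θ + 1) sin(5*θ/2) dθ = (-2/5) - (2/5 - 8*pi/5) = -4/5 + 8*pi/5.
Integrating by parts (boundary term plus one more integral), an antiderivative of (4 - 3*θ) sin(5*θ/2) is 6*θ*cos(5*θ/2)/5 - 12*sin(5*θ/2)/25 - 8*cos(5*θ/2)/5; evaluating from 0 to 2*pi: ∫_{0}^{2*pi} (4 - 3*θ) sin(5*θ/2) dθ = (8/5 - 12*pi/5) - (-8/5) = 16/5 - 12*pi/5.
Summing the pieces and multiplying by (1/(2*pi)) gives b_5 = 2*(3 - pi)/(5*pi).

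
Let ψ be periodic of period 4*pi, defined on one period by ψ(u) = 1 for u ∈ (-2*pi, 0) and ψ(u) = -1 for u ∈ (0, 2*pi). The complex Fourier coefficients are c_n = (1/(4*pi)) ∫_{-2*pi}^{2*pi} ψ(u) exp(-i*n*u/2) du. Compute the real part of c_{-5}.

0

Since ψ is real-valued, Re(c_{-5}) = (1/(4*pi)) ∫_{-2*pi}^{2*pi} ψ(u) cos(-5*u/2) du = a_{5}/2.
(ψ is odd, so the integrand is odd over a symmetric interval and the integral vanishes.)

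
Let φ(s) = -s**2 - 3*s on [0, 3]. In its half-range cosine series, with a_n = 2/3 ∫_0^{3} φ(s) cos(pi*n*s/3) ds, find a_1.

a_1 = 2/3 ∫_0^{3} (-s**2 - 3*s) cos(pi*s/3) ds.
Integrating by parts twice (tabular method), an antiderivative of (-s**2 - 3*s) cos(pi*s/3) is -3*s**2*sin(pi*s/3)/pi - 9*s*sin(pi*s/3)/pi - 18*s*cos(pi*s/3)/pi**2 + 54*sin(pi*s/3)/pi**3 - 27*cos(pi*s/3)/pi**2; evaluating from 0 to 3: ∫_{0}^{3} (-s**2 - 3*s) cos(pi*s/3) ds = (81/pi**2) - (-27/pi**2) = 108/pi**2.
Hence a_1 = (2/3)·(108/pi**2) = 72/pi**2.

72/pi**2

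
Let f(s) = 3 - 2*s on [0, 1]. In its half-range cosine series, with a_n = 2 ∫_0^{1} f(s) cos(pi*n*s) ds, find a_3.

a_3 = 2 ∫_0^{1} (3 - 2*s) cos(3*pi*s) ds.
Integrating by parts (boundary term plus one more integral), an antiderivative of (3 - 2*s) cos(3*pi*s) is -2*s*sin(3*pi*s)/(3*pi) + sin(3*pi*s)/pi - 2*cos(3*pi*s)/(9*pi**2); evaluating from 0 to 1: ∫_{0}^{1} (3 - 2*s) cos(3*pi*s) ds = (2/(9*pi**2)) - (-2/(9*pi**2)) = 4/(9*pi**2).
Hence a_3 = 2·(4/(9*pi**2)) = 8/(9*pi**2).

8/(9*pi**2)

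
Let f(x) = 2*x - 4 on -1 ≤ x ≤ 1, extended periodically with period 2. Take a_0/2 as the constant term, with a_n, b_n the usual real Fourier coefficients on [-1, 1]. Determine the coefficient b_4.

b_4 = ∫_{-1}^{1} f(x) sin(4*pi*x) dx.
Integrating by parts (boundary term plus one more integral), an antiderivative of (2*x - 4) sin(4*pi*x) is -x*cos(4*pi*x)/(2*pi) + sin(4*pi*x)/(8*pi**2) + cos(4*pi*x)/pi; evaluating from -1 to 1: ∫_{-1}^{1} (2*x - 4) sin(4*pi*x) dx = (1/(2*pi)) - (3/(2*pi)) = -1/pi.
Hence b_4 = -1/pi.

-1/pi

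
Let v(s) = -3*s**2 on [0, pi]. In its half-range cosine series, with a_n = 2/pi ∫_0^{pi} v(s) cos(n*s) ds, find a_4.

a_4 = 2/pi ∫_0^{pi} (-3*s**2) cos(4*s) ds.
Integrating by parts twice (tabular method), an antiderivative of (-3*s**2) cos(4*s) is -3*s**2*sin(4*s)/4 - 3*s*cos(4*s)/8 + 3*sin(4*s)/32; evaluating from 0 to pi: ∫_{0}^{pi} (-3*s**2) cos(4*s) ds = (-3*pi/8) - (0) = -3*pi/8.
Hence a_4 = (2/pi)·(-3*pi/8) = -3/4.

-3/4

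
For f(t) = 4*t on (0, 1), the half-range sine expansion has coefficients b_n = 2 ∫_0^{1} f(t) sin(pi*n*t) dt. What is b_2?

b_2 = 2 ∫_0^{1} (4*t) sin(2*pi*t) dt.
Integrating by parts (boundary term plus one more integral), an antiderivative of (4*t) sin(2*pi*t) is -2*t*cos(2*pi*t)/pi + sin(2*pi*t)/pi**2; evaluating from 0 to 1: ∫_{0}^{1} (4*t) sin(2*pi*t) dt = (-2/pi) - (0) = -2/pi.
Hence b_2 = 2·(-2/pi) = -4/pi.

-4/pi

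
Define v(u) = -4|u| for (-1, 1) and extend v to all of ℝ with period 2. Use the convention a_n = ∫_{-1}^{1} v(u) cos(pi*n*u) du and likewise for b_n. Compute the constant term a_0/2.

-2

a_0 = ∫_{-1}^{1} v(u) du = -4.
So the constant term a_0/2 = -2.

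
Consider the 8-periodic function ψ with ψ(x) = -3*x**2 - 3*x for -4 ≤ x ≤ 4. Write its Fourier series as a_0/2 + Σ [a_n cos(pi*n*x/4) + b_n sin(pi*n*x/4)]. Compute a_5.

192/(25*pi**2)

a_5 = 1/4 ∫_{-4}^{4} ψ(x) cos(5*pi*x/4) dx.
Integrating by parts twice (tabular method), an antiderivative of (-3*x**2 - 3*x) cos(5*pi*x/4) is -12*x**2*sin(5*pi*x/4)/(5*pi) - 12*x*sin(5*pi*x/4)/(5*pi) - 96*x*cos(5*pi*x/4)/(25*pi**2) + 384*sin(5*pi*x/4)/(125*pi**3) - 48*cos(5*pi*x/4)/(25*pi**2); evaluating from -4 to 4: ∫_{-4}^{4} (-3*x**2 - 3*x) cos(5*pi*x/4) dx = (432/(25*pi**2)) - (-336/(25*pi**2)) = 768/(25*pi**2).
Hence a_5 = (1/4)·(768/(25*pi**2)) = 192/(25*pi**2).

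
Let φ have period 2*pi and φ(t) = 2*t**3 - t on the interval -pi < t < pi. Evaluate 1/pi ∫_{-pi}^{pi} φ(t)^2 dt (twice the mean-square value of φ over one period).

1/pi ∫_{-pi}^{pi} φ(t)^2 dt = 1/pi · (2*pi**3*(-84*pi**2 + 35 + 60*pi**4)/105) = 2*pi**2*(-84*pi**2 + 35 + 60*pi**4)/105.

2*pi**2*(-84*pi**2 + 35 + 60*pi**4)/105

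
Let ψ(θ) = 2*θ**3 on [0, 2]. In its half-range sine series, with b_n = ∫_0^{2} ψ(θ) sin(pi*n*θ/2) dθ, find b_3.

32*(-2 + 3*pi**2)/(9*pi**3)

b_3 = ∫_0^{2} (2*θ**3) sin(3*pi*θ/2) dθ.
Integrating by parts three times (tabular method), an antiderivative of (2*θ**3) sin(3*pi*θ/2) is -4*θ**3*cos(3*pi*θ/2)/(3*pi) + 8*θ**2*sin(3*pi*θ/2)/(3*pi**2) + 32*θ*cos(3*pi*θ/2)/(9*pi**3) - 64*sin(3*pi*θ/2)/(27*pi**4); evaluating from 0 to 2: ∫_{0}^{2} (2*θ**3) sin(3*pi*θ/2) dθ = (32*(-2 + 3*pi**2)/(9*pi**3)) - (0) = 32*(-2 + 3*pi**2)/(9*pi**3).
Hence b_3 = 32*(-2 + 3*pi**2)/(9*pi**3).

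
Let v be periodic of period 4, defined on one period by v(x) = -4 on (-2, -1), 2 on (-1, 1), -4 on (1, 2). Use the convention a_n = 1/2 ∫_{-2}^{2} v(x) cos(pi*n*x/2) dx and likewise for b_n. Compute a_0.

-2

a_0 = 1/2 ∫_{-2}^{2} v(x) dx = 1/2 · (-4) = -2.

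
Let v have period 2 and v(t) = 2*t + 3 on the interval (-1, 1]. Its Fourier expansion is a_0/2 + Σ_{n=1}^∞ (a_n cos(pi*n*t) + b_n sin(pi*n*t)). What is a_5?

0

a_5 = ∫_{-1}^{1} v(t) cos(5*pi*t) dt.
Integrating by parts (boundary term plus one more integral), an antiderivative of (2*t + 3) cos(5*pi*t) is 2*t*sin(5*pi*t)/(5*pi) + 3*sin(5*pi*t)/(5*pi) + 2*cos(5*pi*t)/(25*pi**2); evaluating from -1 to 1: ∫_{-1}^{1} (2*t + 3) cos(5*pi*t) dt = (-2/(25*pi**2)) - (-2/(25*pi**2)) = 0.
Hence a_5 = 0.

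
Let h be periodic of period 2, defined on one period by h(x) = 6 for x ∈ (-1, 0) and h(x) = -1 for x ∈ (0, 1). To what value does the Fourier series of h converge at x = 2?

x = 2 differs from x = 0 by 1 full period(s), and the series is 2-periodic.
At x = 0 the one-sided limits are h(0^-) = 6 and h(0^+) = -1.
By Dirichlet's theorem the series converges to their average, [(6) + (-1)]/2 = 5/2.

5/2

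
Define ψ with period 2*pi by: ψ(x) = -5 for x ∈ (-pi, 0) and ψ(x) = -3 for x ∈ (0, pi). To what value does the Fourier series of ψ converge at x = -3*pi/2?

x = -3*pi/2 differs from x = pi/2 by -1 full period(s), and the series is 2*pi-periodic.
ψ is continuous at x = pi/2 with value -3, so the series converges to -3 there.

-3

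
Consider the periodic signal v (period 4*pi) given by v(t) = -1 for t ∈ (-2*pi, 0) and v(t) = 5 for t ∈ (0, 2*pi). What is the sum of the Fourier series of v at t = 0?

At t = 0 the one-sided limits are v(0^-) = -1 and v(0^+) = 5.
By Dirichlet's theorem the series converges to their average, [(-1) + (5)]/2 = 2.

2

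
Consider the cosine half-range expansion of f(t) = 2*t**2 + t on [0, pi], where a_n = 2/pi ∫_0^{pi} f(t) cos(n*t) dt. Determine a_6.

a_6 = 2/pi ∫_0^{pi} (2*t**2 + t) cos(6*t) dt.
Integrating by parts twice (tabular method), an antiderivative of (2*t**2 + t) cos(6*t) is t**2*sin(6*t)/3 + t*sin(6*t)/6 + t*cos(6*t)/9 - sin(6*t)/54 + cos(6*t)/36; evaluating from 0 to pi: ∫_{0}^{pi} (2*t**2 + t) cos(6*t) dt = (1/36 + pi/9) - (1/36) = pi/9.
Hence a_6 = (2/pi)·(pi/9) = 2/9.

2/9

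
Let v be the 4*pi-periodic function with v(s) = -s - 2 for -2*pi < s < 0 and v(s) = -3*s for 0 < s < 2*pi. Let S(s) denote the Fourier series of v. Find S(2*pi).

s = 2*pi differs from s = -2*pi by 1 full period(s), and the series is 4*pi-periodic.
At s = -2*pi the one-sided limits are v(-2*pi^-) = -6*pi and v(-2*pi^+) = -2 + 2*pi.
By Dirichlet's theorem the series converges to their average, [(-6*pi) + (-2 + 2*pi)]/2 = -2*pi - 1.

-2*pi - 1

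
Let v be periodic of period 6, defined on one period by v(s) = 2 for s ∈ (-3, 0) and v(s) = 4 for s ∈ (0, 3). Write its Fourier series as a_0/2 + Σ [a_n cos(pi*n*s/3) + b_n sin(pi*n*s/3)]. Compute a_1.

a_1 = 1/3 ∫_{-3}^{3} v(s) cos(pi*s/3) ds.
Split the integral at the breakpoints.
Directly, an antiderivative of (2) cos(pi*s/3) is 6*sin(pi*s/3)/pi; evaluating from -3 to 0: ∫_{-3}^{0} (2) cos(pi*s/3) ds = (0) - (0) = 0.
Directly, an antiderivative of (4) cos(pi*s/3) is 12*sin(pi*s/3)/pi; evaluating from 0 to 3: ∫_{0}^{3} (4) cos(pi*s/3) ds = (0) - (0) = 0.
Summing the pieces and multiplying by (1/3) gives a_1 = 0.

0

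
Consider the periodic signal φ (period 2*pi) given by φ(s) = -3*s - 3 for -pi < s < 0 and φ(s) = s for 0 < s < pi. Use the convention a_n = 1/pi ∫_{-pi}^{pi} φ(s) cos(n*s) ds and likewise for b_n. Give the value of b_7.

b_7 = 1/pi ∫_{-pi}^{pi} φ(s) sin(7*s) ds.
Split the integral at the breakpoints.
Integrating by parts (boundary term plus one more integral), an antiderivative of (-3*s - 3) sin(7*s) is 3*s*cos(7*s)/7 - 3*sin(7*s)/49 + 3*cos(7*s)/7; evaluating from -pi to 0: ∫_{-pi}^{0} (-3*s - 3) sin(7*s) ds = (3/7) - (-3/7 + 3*pi/7) = 6/7 - 3*pi/7.
Integrating by parts (boundary term plus one more integral), an antiderivative of (s) sin(7*s) is -s*cos(7*s)/7 + sin(7*s)/49; evaluating from 0 to pi: ∫_{0}^{pi} (s) sin(7*s) ds = (pi/7) - (0) = pi/7.
Summing the pieces and multiplying by (1/pi) gives b_7 = 2*(3 - pi)/(7*pi).

2*(3 - pi)/(7*pi)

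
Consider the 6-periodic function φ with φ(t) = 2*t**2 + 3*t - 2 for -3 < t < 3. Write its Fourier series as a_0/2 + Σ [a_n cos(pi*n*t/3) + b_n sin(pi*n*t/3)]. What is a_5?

-72/(25*pi**2)

a_5 = 1/3 ∫_{-3}^{3} φ(t) cos(5*pi*t/3) dt.
Integrating by parts twice (tabular method), an antiderivative of (2*t**2 + 3*t - 2) cos(5*pi*t/3) is 6*t**2*sin(5*pi*t/3)/(5*pi) + 9*t*sin(5*pi*t/3)/(5*pi) + 36*t*cos(5*pi*t/3)/(25*pi**2) - 6*sin(5*pi*t/3)/(5*pi) - 108*sin(5*pi*t/3)/(125*pi**3) + 27*cos(5*pi*t/3)/(25*pi**2); evaluating from -3 to 3: ∫_{-3}^{3} (2*t**2 + 3*t - 2) cos(5*pi*t/3) dt = (-27/(5*pi**2)) - (81/(25*pi**2)) = -216/(25*pi**2).
Hence a_5 = (1/3)·(-216/(25*pi**2)) = -72/(25*pi**2).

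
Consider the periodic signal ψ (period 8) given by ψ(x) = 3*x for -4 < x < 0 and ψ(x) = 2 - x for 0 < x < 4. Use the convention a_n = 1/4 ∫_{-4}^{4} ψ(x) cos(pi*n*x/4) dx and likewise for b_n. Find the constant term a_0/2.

-3

a_0 = 1/4 ∫_{-4}^{4} ψ(x) dx = 1/4 · (-24) = -6.
So the constant term a_0/2 = -3.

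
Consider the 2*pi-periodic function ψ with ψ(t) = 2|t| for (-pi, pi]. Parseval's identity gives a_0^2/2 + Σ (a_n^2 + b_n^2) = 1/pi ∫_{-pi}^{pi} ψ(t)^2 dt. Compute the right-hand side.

8*pi**2/3

1/pi ∫_{-pi}^{pi} ψ(t)^2 dt = 1/pi · (8*pi**3/3) = 8*pi**2/3.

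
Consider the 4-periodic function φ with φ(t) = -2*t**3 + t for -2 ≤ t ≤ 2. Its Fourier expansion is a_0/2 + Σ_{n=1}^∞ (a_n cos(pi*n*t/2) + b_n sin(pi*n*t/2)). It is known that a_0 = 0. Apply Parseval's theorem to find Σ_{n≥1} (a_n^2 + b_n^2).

Parseval: a_0^2/2 + Σ_{n≥1} (a_n^2+b_n^2) = 1/2 ∫_{-2}^{2} φ(t)^2 dt = 5272/105.
Subtract a_0^2/2 = 0: Σ (a_n^2+b_n^2) = 5272/105.

5272/105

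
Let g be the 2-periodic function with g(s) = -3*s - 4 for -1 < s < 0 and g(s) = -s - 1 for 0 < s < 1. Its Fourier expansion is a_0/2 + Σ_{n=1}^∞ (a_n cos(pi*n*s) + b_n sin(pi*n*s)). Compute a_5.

-4/(25*pi**2)

a_5 = ∫_{-1}^{1} g(s) cos(5*pi*s) ds.
Split the integral at the breakpoints.
Integrating by parts (boundary term plus one more integral), an antiderivative of (-3*s - 4) cos(5*pi*s) is -3*s*sin(5*pi*s)/(5*pi) - 4*sin(5*pi*s)/(5*pi) - 3*cos(5*pi*s)/(25*pi**2); evaluating from -1 to 0: ∫_{-1}^{0} (-3*s - 4) cos(5*pi*s) ds = (-3/(25*pi**2)) - (3/(25*pi**2)) = -6/(25*pi**2).
Integrating by parts (boundary term plus one more integral), an antiderivative of (-s - 1) cos(5*pi*s) is -s*sin(5*pi*s)/(5*pi) - sin(5*pi*s)/(5*pi) - cos(5*pi*s)/(25*pi**2); evaluating from 0 to 1: ∫_{0}^{1} (-s - 1) cos(5*pi*s) ds = (1/(25*pi**2)) - (-1/(25*pi**2)) = 2/(25*pi**2).
Summing the pieces gives a_5 = -4/(25*pi**2).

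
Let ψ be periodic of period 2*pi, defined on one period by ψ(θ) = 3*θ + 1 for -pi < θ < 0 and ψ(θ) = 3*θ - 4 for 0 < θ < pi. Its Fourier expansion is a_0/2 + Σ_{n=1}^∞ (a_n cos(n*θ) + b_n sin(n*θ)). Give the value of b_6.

-1

b_6 = 1/pi ∫_{-pi}^{pi} ψ(θ) sin(6*θ) dθ.
Split the integral at the breakpoints.
Integrating by parts (boundary term plus one more integral), an antiderivative of (3*θ + 1) sin(6*θ) is -θ*cos(6*θ)/2 + sin(6*θ)/12 - cos(6*θ)/6; evaluating from -pi to 0: ∫_{-pi}^{0} (3*θ + 1) sin(6*θ) dθ = (-1/6) - (-1/6 + pi/2) = -pi/2.
Integrating by parts (boundary term plus one more integral), an antiderivative of (3*θ - 4) sin(6*θ) is -θ*cos(6*θ)/2 + sin(6*θ)/12 + 2*cos(6*θ)/3; evaluating from 0 to pi: ∫_{0}^{pi} (3*θ - 4) sin(6*θ) dθ = (2/3 - pi/2) - (2/3) = -pi/2.
Summing the pieces and multiplying by (1/pi) gives b_6 = -1.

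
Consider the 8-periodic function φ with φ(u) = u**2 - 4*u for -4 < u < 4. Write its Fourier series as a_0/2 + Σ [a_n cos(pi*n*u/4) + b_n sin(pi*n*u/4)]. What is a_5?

-64/(25*pi**2)

a_5 = 1/4 ∫_{-4}^{4} φ(u) cos(5*pi*u/4) du.
Integrating by parts twice (tabular method), an antiderivative of (u**2 - 4*u) cos(5*pi*u/4) is 4*u**2*sin(5*pi*u/4)/(5*pi) - 16*u*sin(5*pi*u/4)/(5*pi) + 32*u*cos(5*pi*u/4)/(25*pi**2) - 128*sin(5*pi*u/4)/(125*pi**3) - 64*cos(5*pi*u/4)/(25*pi**2); evaluating from -4 to 4: ∫_{-4}^{4} (u**2 - 4*u) cos(5*pi*u/4) du = (-64/(25*pi**2)) - (192/(25*pi**2)) = -256/(25*pi**2).
Hence a_5 = (1/4)·(-256/(25*pi**2)) = -64/(25*pi**2).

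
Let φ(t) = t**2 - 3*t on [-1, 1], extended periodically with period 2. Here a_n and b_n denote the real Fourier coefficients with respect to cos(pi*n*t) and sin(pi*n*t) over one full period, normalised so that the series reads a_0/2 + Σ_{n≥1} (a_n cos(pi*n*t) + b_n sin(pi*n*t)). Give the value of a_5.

a_5 = ∫_{-1}^{1} φ(t) cos(5*pi*t) dt.
Integrating by parts twice (tabular method), an antiderivative of (t**2 - 3*t) cos(5*pi*t) is t**2*sin(5*pi*t)/(5*pi) - 3*t*sin(5*pi*t)/(5*pi) + 2*t*cos(5*pi*t)/(25*pi**2) - 2*sin(5*pi*t)/(125*pi**3) - 3*cos(5*pi*t)/(25*pi**2); evaluating from -1 to 1: ∫_{-1}^{1} (t**2 - 3*t) cos(5*pi*t) dt = (1/(25*pi**2)) - (1/(5*pi**2)) = -4/(25*pi**2).
Hence a_5 = -4/(25*pi**2).

-4/(25*pi**2)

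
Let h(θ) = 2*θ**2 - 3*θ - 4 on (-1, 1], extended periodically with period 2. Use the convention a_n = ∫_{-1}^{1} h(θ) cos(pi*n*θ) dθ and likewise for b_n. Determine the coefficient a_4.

a_4 = ∫_{-1}^{1} h(θ) cos(4*pi*θ) dθ.
Integrating by parts twice (tabular method), an antiderivative of (2*θ**2 - 3*θ - 4) cos(4*pi*θ) is θ**2*sin(4*pi*θ)/(2*pi) - 3*θ*sin(4*pi*θ)/(4*pi) + θ*cos(4*pi*θ)/(4*pi**2) - sin(4*pi*θ)/pi - sin(4*pi*θ)/(16*pi**3) - 3*cos(4*pi*θ)/(16*pi**2); evaluating from -1 to 1: ∫_{-1}^{1} (2*θ**2 - 3*θ - 4) cos(4*pi*θ) dθ = (1/(16*pi**2)) - (-7/(16*pi**2)) = 1/(2*pi**2).
Hence a_4 = 1/(2*pi**2).

1/(2*pi**2)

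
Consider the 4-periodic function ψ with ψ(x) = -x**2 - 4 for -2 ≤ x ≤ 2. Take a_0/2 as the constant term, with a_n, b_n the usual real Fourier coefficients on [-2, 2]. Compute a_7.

16/(49*pi**2)

a_7 = 1/2 ∫_{-2}^{2} ψ(x) cos(7*pi*x/2) dx.
ψ is even and cos(7*pi*x/2) is even, so the integrand is even and a_7 = ∫_0^{2} ψ(x) cos(7*pi*x/2) dx.
Integrating by parts twice (tabular method), an antiderivative of (-x**2 - 4) cos(7*pi*x/2) is -2*x**2*sin(7*pi*x/2)/(7*pi) - 8*x*cos(7*pi*x/2)/(49*pi**2) - 8*sin(7*pi*x/2)/(7*pi) + 16*sin(7*pi*x/2)/(343*pi**3); evaluating from 0 to 2: ∫_{0}^{2} (-x**2 - 4) cos(7*pi*x/2) dx = (16/(49*pi**2)) - (0) = 16/(49*pi**2).
Hence a_7 = 16/(49*pi**2).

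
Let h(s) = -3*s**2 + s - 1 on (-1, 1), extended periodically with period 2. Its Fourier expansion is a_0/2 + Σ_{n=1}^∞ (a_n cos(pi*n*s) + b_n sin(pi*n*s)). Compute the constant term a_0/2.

-2

a_0 = ∫_{-1}^{1} h(s) ds = -4.
So the constant term a_0/2 = -2.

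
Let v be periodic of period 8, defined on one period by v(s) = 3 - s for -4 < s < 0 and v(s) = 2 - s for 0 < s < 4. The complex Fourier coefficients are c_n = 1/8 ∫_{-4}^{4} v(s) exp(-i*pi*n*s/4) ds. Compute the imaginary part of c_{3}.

5/(3*pi)

Since v is real-valued, Im(c_{3}) = -1/8 ∫_{-4}^{4} v(s) sin(3*pi*s/4) ds = -b_{3}/2.
Split the integral at the breakpoints.
Integrating by parts (boundary term plus one more integral), an antiderivative of (3 - s) sin(3*pi*s/4) is 4*s*cos(3*pi*s/4)/(3*pi) - 16*sin(3*pi*s/4)/(9*pi**2) - 4*cos(3*pi*s/4)/pi; evaluating from -4 to 0: ∫_{-4}^{0} (3 - s) sin(3*pi*s/4) ds = (-4/pi) - (28/(3*pi)) = -40/(3*pi).
Integrating by parts (boundary term plus one more integral), an antiderivative of (2 - s) sin(3*pi*s/4) is 4*s*cos(3*pi*s/4)/(3*pi) - 16*sin(3*pi*s/4)/(9*pi**2) - 8*cos(3*pi*s/4)/(3*pi); evaluating from 0 to 4: ∫_{0}^{4} (2 - s) sin(3*pi*s/4) ds = (-8/(3*pi)) - (-8/(3*pi)) = 0.
So ∫_{-4}^{4} v(s) sin(3*pi*s/4) ds = -40/(3*pi).
Hence Im(c_{3}) = (-1/8)·(-40/(3*pi)) = 5/(3*pi).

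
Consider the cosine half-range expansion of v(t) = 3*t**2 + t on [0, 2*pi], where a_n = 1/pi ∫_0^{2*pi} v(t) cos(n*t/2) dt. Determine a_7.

a_7 = 1/pi ∫_0^{2*pi} (3*t**2 + t) cos(7*t/2) dt.
Integrating by parts twice (tabular method), an antiderivative of (3*t**2 + t) cos(7*t/2) is 6*t**2*sin(7*t/2)/7 + 2*t*sin(7*t/2)/7 + 24*t*cos(7*t/2)/49 - 48*sin(7*t/2)/343 + 4*cos(7*t/2)/49; evaluating from 0 to 2*pi: ∫_{0}^{2*pi} (3*t**2 + t) cos(7*t/2) dt = (-48*pi/49 - 4/49) - (4/49) = -48*pi/49 - 8/49.
Hence a_7 = (1/pi)·(-48*pi/49 - 8/49) = 8*(-6*pi - 1)/(49*pi).

8*(-6*pi - 1)/(49*pi)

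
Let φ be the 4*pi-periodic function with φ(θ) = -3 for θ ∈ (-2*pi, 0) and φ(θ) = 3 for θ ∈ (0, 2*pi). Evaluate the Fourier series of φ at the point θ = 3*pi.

-3

θ = 3*pi differs from θ = -pi by 1 full period(s), and the series is 4*pi-periodic.
φ is continuous at θ = -pi with value -3, so the series converges to -3 there.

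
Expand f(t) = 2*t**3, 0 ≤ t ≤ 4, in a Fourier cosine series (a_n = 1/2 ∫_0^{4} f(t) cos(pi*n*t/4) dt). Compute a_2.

a_2 = 1/2 ∫_0^{4} (2*t**3) cos(pi*t/2) dt.
Integrating by parts three times (tabular method), an antiderivative of (2*t**3) cos(pi*t/2) is 4*t**3*sin(pi*t/2)/pi + 24*t**2*cos(pi*t/2)/pi**2 - 96*t*sin(pi*t/2)/pi**3 - 192*cos(pi*t/2)/pi**4; evaluating from 0 to 4: ∫_{0}^{4} (2*t**3) cos(pi*t/2) dt = (192*(-1 + 2*pi**2)/pi**4) - (-192/pi**4) = 384/pi**2.
Hence a_2 = (1/2)·(384/pi**2) = 192/pi**2.

192/pi**2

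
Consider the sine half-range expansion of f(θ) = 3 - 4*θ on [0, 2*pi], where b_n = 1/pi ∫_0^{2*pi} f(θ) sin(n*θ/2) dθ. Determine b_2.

8

b_2 = 1/pi ∫_0^{2*pi} (3 - 4*θ) sin(θ) dθ.
Integrating by parts (boundary term plus one more integral), an antiderivative of (3 - 4*θ) sin(θ) is 4*θ*cos(θ) - 4*sin(θ) - 3*cos(θ); evaluating from 0 to 2*pi: ∫_{0}^{2*pi} (3 - 4*θ) sin(θ) dθ = (-3 + 8*pi) - (-3) = 8*pi.
Hence b_2 = (1/pi)·(8*pi) = 8.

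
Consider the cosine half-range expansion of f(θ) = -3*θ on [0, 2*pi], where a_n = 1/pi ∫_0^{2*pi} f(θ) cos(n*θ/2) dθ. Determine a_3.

a_3 = 1/pi ∫_0^{2*pi} (-3*θ) cos(3*θ/2) dθ.
Integrating by parts (boundary term plus one more integral), an antiderivative of (-3*θ) cos(3*θ/2) is -2*θ*sin(3*θ/2) - 4*cos(3*θ/2)/3; evaluating from 0 to 2*pi: ∫_{0}^{2*pi} (-3*θ) cos(3*θ/2) dθ = (4/3) - (-4/3) = 8/3.
Hence a_3 = (1/pi)·(8/3) = 8/(3*pi).

8/(3*pi)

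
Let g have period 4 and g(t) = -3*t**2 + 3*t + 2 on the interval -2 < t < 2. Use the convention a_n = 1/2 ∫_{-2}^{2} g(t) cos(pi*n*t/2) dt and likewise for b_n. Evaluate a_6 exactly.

-4/(3*pi**2)

a_6 = 1/2 ∫_{-2}^{2} g(t) cos(3*pi*t) dt.
Integrating by parts twice (tabular method), an antiderivative of (-3*t**2 + 3*t + 2) cos(3*pi*t) is -t**2*sin(3*pi*t)/pi + t*sin(3*pi*t)/pi - 2*t*cos(3*pi*t)/(3*pi**2) + 2*sin(3*pi*t)/(9*pi**3) + 2*sin(3*pi*t)/(3*pi) + cos(3*pi*t)/(3*pi**2); evaluating from -2 to 2: ∫_{-2}^{2} (-3*t**2 + 3*t + 2) cos(3*pi*t) dt = (-1/pi**2) - (5/(3*pi**2)) = -8/(3*pi**2).
Hence a_6 = (1/2)·(-8/(3*pi**2)) = -4/(3*pi**2).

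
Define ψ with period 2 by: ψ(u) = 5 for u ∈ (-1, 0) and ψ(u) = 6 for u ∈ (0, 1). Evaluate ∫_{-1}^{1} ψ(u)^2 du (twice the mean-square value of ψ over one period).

∫_{-1}^{1} ψ(u)^2 du = 61.

61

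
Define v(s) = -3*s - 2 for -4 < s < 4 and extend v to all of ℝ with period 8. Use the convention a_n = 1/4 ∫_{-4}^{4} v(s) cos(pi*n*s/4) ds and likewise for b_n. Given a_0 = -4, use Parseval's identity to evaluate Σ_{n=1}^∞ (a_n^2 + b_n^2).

96

Parseval: a_0^2/2 + Σ_{n≥1} (a_n^2+b_n^2) = 1/4 ∫_{-4}^{4} v(s)^2 ds = 104.
Subtract a_0^2/2 = 8: Σ (a_n^2+b_n^2) = 96.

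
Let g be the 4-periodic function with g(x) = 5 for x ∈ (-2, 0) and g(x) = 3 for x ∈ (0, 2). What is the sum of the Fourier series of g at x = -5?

5

x = -5 differs from x = -1 by -1 full period(s), and the series is 4-periodic.
g is continuous at x = -1 with value 5, so the series converges to 5 there.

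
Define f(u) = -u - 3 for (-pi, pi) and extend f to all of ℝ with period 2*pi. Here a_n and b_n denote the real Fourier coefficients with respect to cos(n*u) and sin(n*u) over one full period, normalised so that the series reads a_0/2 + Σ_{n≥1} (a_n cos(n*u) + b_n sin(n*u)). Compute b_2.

1

b_2 = 1/pi ∫_{-pi}^{pi} f(u) sin(2*u) du.
Integrating by parts (boundary term plus one more integral), an antiderivative of (-u - 3) sin(2*u) is u*cos(2*u)/2 - sin(2*u)/4 + 3*cos(2*u)/2; evaluating from -pi to pi: ∫_{-pi}^{pi} (-u - 3) sin(2*u) du = (3/2 + pi/2) - (3/2 - pi/2) = pi.
Hence b_2 = (1/pi)·(pi) = 1.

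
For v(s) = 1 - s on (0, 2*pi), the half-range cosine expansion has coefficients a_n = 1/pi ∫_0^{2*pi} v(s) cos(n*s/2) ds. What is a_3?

8/(9*pi)

a_3 = 1/pi ∫_0^{2*pi} (1 - s) cos(3*s/2) ds.
Integrating by parts (boundary term plus one more integral), an antiderivative of (1 - s) cos(3*s/2) is -2*s*sin(3*s/2)/3 + 2*sin(3*s/2)/3 - 4*cos(3*s/2)/9; evaluating from 0 to 2*pi: ∫_{0}^{2*pi} (1 - s) cos(3*s/2) ds = (4/9) - (-4/9) = 8/9.
Hence a_3 = (1/pi)·(8/9) = 8/(9*pi).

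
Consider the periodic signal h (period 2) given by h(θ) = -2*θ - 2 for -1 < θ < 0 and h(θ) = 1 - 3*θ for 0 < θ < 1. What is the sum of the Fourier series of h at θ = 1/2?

h is continuous at θ = 1/2 with value -1/2, so the series converges to -1/2 there.

-1/2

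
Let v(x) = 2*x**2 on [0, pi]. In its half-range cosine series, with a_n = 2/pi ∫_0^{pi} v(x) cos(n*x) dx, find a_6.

a_6 = 2/pi ∫_0^{pi} (2*x**2) cos(6*x) dx.
Integrating by parts twice (tabular method), an antiderivative of (2*x**2) cos(6*x) is x**2*sin(6*x)/3 + x*cos(6*x)/9 - sin(6*x)/54; evaluating from 0 to pi: ∫_{0}^{pi} (2*x**2) cos(6*x) dx = (pi/9) - (0) = pi/9.
Hence a_6 = (2/pi)·(pi/9) = 2/9.

2/9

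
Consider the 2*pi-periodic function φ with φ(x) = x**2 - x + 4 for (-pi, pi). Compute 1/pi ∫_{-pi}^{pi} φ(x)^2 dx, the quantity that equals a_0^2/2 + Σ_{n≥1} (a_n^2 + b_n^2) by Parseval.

32 + 2*pi**4/5 + 6*pi**2

1/pi ∫_{-pi}^{pi} φ(x)^2 dx = 1/pi · (2*pi*(80 + pi**4 + 15*pi**2)/5) = 32 + 2*pi**4/5 + 6*pi**2.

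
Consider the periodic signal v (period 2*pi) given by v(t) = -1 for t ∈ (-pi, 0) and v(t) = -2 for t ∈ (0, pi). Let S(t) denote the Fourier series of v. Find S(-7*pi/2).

-2

t = -7*pi/2 differs from t = pi/2 by -2 full period(s), and the series is 2*pi-periodic.
v is continuous at t = pi/2 with value -2, so the series converges to -2 there.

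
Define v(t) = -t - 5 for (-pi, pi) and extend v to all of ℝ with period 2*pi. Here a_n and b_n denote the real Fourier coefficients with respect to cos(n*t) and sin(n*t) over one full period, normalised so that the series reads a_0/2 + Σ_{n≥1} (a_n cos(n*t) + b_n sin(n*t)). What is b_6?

1/3

b_6 = 1/pi ∫_{-pi}^{pi} v(t) sin(6*t) dt.
Integrating by parts (boundary term plus one more integral), an antiderivative of (-t - 5) sin(6*t) is t*cos(6*t)/6 - sin(6*t)/36 + 5*cos(6*t)/6; evaluating from -pi to pi: ∫_{-pi}^{pi} (-t - 5) sin(6*t) dt = (pi/6 + 5/6) - (5/6 - pi/6) = pi/3.
Hence b_6 = (1/pi)·(pi/3) = 1/3.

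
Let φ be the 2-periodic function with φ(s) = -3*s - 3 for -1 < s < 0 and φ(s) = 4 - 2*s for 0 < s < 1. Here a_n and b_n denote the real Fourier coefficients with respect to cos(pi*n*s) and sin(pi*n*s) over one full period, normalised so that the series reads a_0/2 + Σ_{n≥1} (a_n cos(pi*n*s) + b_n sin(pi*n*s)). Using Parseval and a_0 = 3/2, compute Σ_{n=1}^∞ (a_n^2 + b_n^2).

269/24

Parseval: a_0^2/2 + Σ_{n≥1} (a_n^2+b_n^2) = ∫_{-1}^{1} φ(s)^2 ds = 37/3.
Subtract a_0^2/2 = 9/8: Σ (a_n^2+b_n^2) = 269/24.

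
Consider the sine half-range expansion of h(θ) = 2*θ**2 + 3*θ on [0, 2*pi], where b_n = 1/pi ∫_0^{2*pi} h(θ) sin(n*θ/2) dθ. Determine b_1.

-64/pi + 12 + 16*pi

b_1 = 1/pi ∫_0^{2*pi} (2*θ**2 + 3*θ) sin(θ/2) dθ.
Integrating by parts twice (tabular method), an antiderivative of (2*θ**2 + 3*θ) sin(θ/2) is -4*θ**2*cos(θ/2) + 16*θ*sin(θ/2) - 6*θ*cos(θ/2) + 12*sin(θ/2) + 32*cos(θ/2); evaluating from 0 to 2*pi: ∫_{0}^{2*pi} (2*θ**2 + 3*θ) sin(θ/2) dθ = (-32 + 12*pi + 16*pi**2) - (32) = -64 + 12*pi + 16*pi**2.
Hence b_1 = (1/pi)·(-64 + 12*pi + 16*pi**2) = -64/pi + 12 + 16*pi.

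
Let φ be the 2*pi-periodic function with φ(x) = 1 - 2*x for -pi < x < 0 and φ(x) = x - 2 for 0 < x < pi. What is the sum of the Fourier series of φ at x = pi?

At x = pi the one-sided limits are φ(pi^-) = -2 + pi and φ(pi^+) = 1 + 2*pi.
By Dirichlet's theorem the series converges to their average, [(-2 + pi) + (1 + 2*pi)]/2 = -1/2 + 3*pi/2.

-1/2 + 3*pi/2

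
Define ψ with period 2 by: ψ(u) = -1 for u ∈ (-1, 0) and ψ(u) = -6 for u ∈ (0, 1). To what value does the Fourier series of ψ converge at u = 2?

u = 2 differs from u = 0 by 1 full period(s), and the series is 2-periodic.
At u = 0 the one-sided limits are ψ(0^-) = -1 and ψ(0^+) = -6.
By Dirichlet's theorem the series converges to their average, [(-1) + (-6)]/2 = -7/2.

-7/2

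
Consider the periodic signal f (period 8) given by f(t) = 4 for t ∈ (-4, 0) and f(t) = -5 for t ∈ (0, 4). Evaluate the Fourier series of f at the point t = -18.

4

t = -18 differs from t = -2 by -2 full period(s), and the series is 8-periodic.
f is continuous at t = -2 with value 4, so the series converges to 4 there.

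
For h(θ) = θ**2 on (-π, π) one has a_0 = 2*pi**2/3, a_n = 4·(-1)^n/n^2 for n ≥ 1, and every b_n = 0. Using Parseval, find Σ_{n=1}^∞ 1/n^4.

pi**4/90

Parseval: a_0^2/2 + Σ a_n^2 = (1/π) ∫_{-π}^{π} h(θ)^2 dθ = 2*pi**4/5.
Subtract a_0^2/2 = 2*pi**4/9: Σ a_n^2 = 8*pi**4/45.
Since a_n^2 = 16/n^4, Σ 1/n^4 = pi**4/90.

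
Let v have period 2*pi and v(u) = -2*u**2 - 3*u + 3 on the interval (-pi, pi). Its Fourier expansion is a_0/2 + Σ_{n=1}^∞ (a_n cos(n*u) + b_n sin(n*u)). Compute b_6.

1

b_6 = 1/pi ∫_{-pi}^{pi} v(u) sin(6*u) du.
Integrating by parts twice (tabular method), an antiderivative of (-2*u**2 - 3*u + 3) sin(6*u) is u**2*cos(6*u)/3 - u*sin(6*u)/9 + u*cos(6*u)/2 - sin(6*u)/12 - 14*cos(6*u)/27; evaluating from -pi to pi: ∫_{-pi}^{pi} (-2*u**2 - 3*u + 3) sin(6*u) du = (-14/27 + pi/2 + pi**2/3) - (-pi/2 - 14/27 + pi**2/3) = pi.
Hence b_6 = (1/pi)·(pi) = 1.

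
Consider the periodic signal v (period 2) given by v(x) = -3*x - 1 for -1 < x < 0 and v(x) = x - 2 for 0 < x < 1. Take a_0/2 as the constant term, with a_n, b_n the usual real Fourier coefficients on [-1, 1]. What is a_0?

-1

a_0 = ∫_{-1}^{1} v(x) dx = -1.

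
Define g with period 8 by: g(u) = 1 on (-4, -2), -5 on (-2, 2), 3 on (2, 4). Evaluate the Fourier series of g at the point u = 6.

u = 6 differs from u = -2 by 1 full period(s), and the series is 8-periodic.
At u = -2 the one-sided limits are g(-2^-) = 1 and g(-2^+) = -5.
By Dirichlet's theorem the series converges to their average, [(1) + (-5)]/2 = -2.

-2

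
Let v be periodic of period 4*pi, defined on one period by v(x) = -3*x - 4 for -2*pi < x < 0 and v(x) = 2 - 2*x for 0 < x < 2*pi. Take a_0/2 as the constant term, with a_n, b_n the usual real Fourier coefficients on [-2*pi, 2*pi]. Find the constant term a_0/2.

a_0 = (1/(2*pi)) ∫_{-2*pi}^{2*pi} v(x) dx = (1/(2*pi)) · (2*pi*(-2 + pi)) = -2 + pi.
So the constant term a_0/2 = -1 + pi/2.

-1 + pi/2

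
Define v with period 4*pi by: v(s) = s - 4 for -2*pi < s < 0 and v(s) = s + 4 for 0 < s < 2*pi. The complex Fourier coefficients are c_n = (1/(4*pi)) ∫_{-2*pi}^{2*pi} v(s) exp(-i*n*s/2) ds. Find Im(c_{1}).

-8/pi - 2

Since v is real-valued, Im(c_{1}) = -(1/(4*pi)) ∫_{-2*pi}^{2*pi} v(s) sin(s/2) ds = -b_{1}/2.
v is odd and sin(s/2) is odd, so the integrand is even: ∫_{-2*pi}^{2*pi} v(s) sin(s/2) ds = 2∫_0^{2*pi} v(s) sin(s/2) ds.
Integrating by parts (boundary term plus one more integral), an antiderivative of (s + 4) sin(s/2) is -2*s*cos(s/2) + 4*sin(s/2) - 8*cos(s/2); evaluating from 0 to 2*pi: ∫_{0}^{2*pi} (s + 4) sin(s/2) ds = (8 + 4*pi) - (-8) = 4*pi + 16.
So ∫_{-2*pi}^{2*pi} v(s) sin(s/2) ds = 8*pi + 32.
Hence Im(c_{1}) = (-1/(4*pi))·(8*pi + 32) = -8/pi - 2.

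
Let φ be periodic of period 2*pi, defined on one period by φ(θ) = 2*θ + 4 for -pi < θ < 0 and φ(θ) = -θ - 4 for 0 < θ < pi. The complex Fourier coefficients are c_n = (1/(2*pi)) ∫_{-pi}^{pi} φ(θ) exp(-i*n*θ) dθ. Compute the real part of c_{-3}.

1/(3*pi)

Since φ is real-valued, Re(c_{-3}) = (1/(2*pi)) ∫_{-pi}^{pi} φ(θ) cos(-3*θ) dθ = a_{3}/2.
Split the integral at the breakpoints.
Integrating by parts (boundary term plus one more integral), an antiderivative of (2*θ + 4) cos(-3*θ) is 2*θ*sin(3*θ)/3 + 4*sin(3*θ)/3 + 2*cos(3*θ)/9; evaluating from -pi to 0: ∫_{-pi}^{0} (2*θ + 4) cos(-3*θ) dθ = (2/9) - (-2/9) = 4/9.
Integrating by parts (boundary term plus one more integral), an antiderivative of (-θ - 4) cos(-3*θ) is -θ*sin(3*θ)/3 - 4*sin(3*θ)/3 - cos(3*θ)/9; evaluating from 0 to pi: ∫_{0}^{pi} (-θ - 4) cos(-3*θ) dθ = (1/9) - (-1/9) = 2/9.
So ∫_{-pi}^{pi} φ(θ) cos(-3*θ) dθ = 2/3.
Hence Re(c_{-3}) = (1/(2*pi))·(2/3) = 1/(3*pi).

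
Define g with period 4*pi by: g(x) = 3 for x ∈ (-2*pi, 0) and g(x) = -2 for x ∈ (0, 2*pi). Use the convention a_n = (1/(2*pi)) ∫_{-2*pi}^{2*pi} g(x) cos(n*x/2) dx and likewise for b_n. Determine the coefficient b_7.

-10/(7*pi)

b_7 = (1/(2*pi)) ∫_{-2*pi}^{2*pi} g(x) sin(7*x/2) dx.
Split the integral at the breakpoints.
Directly, an antiderivative of (3) sin(7*x/2) is -6*cos(7*x/2)/7; evaluating from -2*pi to 0: ∫_{-2*pi}^{0} (3) sin(7*x/2) dx = (-6/7) - (6/7) = -12/7.
Directly, an antiderivative of (-2) sin(7*x/2) is 4*cos(7*x/2)/7; evaluating from 0 to 2*pi: ∫_{0}^{2*pi} (-2) sin(7*x/2) dx = (-4/7) - (4/7) = -8/7.
Summing the pieces and multiplying by (1/(2*pi)) gives b_7 = -10/(7*pi).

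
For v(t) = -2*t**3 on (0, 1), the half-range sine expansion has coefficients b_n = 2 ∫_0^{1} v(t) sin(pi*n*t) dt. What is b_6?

(-1 + 6*pi**2)/(9*pi**3)

b_6 = 2 ∫_0^{1} (-2*t**3) sin(6*pi*t) dt.
Integrating by parts three times (tabular method), an antiderivative of (-2*t**3) sin(6*pi*t) is t**3*cos(6*pi*t)/(3*pi) - t**2*sin(6*pi*t)/(6*pi**2) - t*cos(6*pi*t)/(18*pi**3) + sin(6*pi*t)/(108*pi**4); evaluating from 0 to 1: ∫_{0}^{1} (-2*t**3) sin(6*pi*t) dt = ((-1 + 6*pi**2)/(18*pi**3)) - (0) = (-1 + 6*pi**2)/(18*pi**3).
Hence b_6 = 2·((-1 + 6*pi**2)/(18*pi**3)) = (-1 + 6*pi**2)/(9*pi**3).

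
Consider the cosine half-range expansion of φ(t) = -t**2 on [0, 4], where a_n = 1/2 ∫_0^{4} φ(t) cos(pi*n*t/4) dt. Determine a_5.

64/(25*pi**2)

a_5 = 1/2 ∫_0^{4} (-t**2) cos(5*pi*t/4) dt.
Integrating by parts twice (tabular method), an antiderivative of (-t**2) cos(5*pi*t/4) is -4*t**2*sin(5*pi*t/4)/(5*pi) - 32*t*cos(5*pi*t/4)/(25*pi**2) + 128*sin(5*pi*t/4)/(125*pi**3); evaluating from 0 to 4: ∫_{0}^{4} (-t**2) cos(5*pi*t/4) dt = (128/(25*pi**2)) - (0) = 128/(25*pi**2).
Hence a_5 = (1/2)·(128/(25*pi**2)) = 64/(25*pi**2).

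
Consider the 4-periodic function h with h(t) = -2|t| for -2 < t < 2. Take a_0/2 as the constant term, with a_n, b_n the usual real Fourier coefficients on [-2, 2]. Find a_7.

16/(49*pi**2)

a_7 = 1/2 ∫_{-2}^{2} h(t) cos(7*pi*t/2) dt.
h is even and cos(7*pi*t/2) is even, so the integrand is even and a_7 = ∫_0^{2} h(t) cos(7*pi*t/2) dt.
Integrating by parts (boundary term plus one more integral), an antiderivative of (-2*t) cos(7*pi*t/2) is -4*t*sin(7*pi*t/2)/(7*pi) - 8*cos(7*pi*t/2)/(49*pi**2); evaluating from 0 to 2: ∫_{0}^{2} (-2*t) cos(7*pi*t/2) dt = (8/(49*pi**2)) - (-8/(49*pi**2)) = 16/(49*pi**2).
Hence a_7 = 16/(49*pi**2).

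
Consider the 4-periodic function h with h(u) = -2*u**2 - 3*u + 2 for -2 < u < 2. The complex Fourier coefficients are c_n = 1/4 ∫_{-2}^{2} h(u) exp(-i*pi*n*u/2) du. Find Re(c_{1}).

Since h is real-valued, Re(c_{1}) = 1/4 ∫_{-2}^{2} h(u) cos(pi*u/2) du = a_{1}/2.
Integrating by parts twice (tabular method), an antiderivative of (-2*u**2 - 3*u + 2) cos(pi*u/2) is -4*u**2*sin(pi*u/2)/pi - 6*u*sin(pi*u/2)/pi - 16*u*cos(pi*u/2)/pi**2 + 32*sin(pi*u/2)/pi**3 + 4*sin(pi*u/2)/pi - 12*cos(pi*u/2)/pi**2; evaluating from -2 to 2: ∫_{-2}^{2} (-2*u**2 - 3*u + 2) cos(pi*u/2) du = (44/pi**2) - (-20/pi**2) = 64/pi**2.
Hence Re(c_{1}) = (1/4)·(64/pi**2) = 16/pi**2.

16/pi**2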